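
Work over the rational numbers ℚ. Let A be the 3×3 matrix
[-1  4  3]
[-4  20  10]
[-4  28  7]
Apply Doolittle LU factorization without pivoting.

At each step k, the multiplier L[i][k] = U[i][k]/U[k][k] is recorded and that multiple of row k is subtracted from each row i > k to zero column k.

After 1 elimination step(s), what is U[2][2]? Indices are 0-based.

U[2][2] = -5

[col 0] pivot -1
  R1 -= 4*R0 → (0, 4, -2)  (L[1][0] := 4)
  R2 -= 4*R0 → (0, 12, -5)  (L[2][0] := 4)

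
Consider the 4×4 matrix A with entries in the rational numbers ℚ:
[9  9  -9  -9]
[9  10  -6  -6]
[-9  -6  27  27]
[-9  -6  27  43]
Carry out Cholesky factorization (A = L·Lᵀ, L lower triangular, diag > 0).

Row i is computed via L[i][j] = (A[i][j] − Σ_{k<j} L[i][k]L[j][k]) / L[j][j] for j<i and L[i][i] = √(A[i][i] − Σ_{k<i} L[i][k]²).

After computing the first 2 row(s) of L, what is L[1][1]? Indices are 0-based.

L[1][1] = 1

Step 1: L[0][0] = √(9) = 3.
  L[1][0] = (9) / L[0][0] = 3.
Step 2: L[1][1] = √(1) = 1.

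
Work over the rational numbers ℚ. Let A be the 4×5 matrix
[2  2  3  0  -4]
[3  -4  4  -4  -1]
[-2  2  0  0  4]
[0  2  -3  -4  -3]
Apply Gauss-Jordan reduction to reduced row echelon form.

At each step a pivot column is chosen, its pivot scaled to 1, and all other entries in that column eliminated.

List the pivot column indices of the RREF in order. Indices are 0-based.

pivot columns: 0, 1, 2, 3

pivot(0,0)=2: scale R0 → (1, 1, 3/2, 0, -2)
  clear (1,0): R1 −= (3)R0 → (0, -7, -1/2, -4, 5)
  clear (2,0): R2 −= (-2)R0 → (0, 4, 3, 0, 0)
pivot(1,1)=-7: scale R1 → (0, 1, 1/14, 4/7, -5/7)
  clear (0,1): R0 −= (1)R1 → (1, 0, 10/7, -4/7, -9/7)
  clear (2,1): R2 −= (4)R1 → (0, 0, 19/7, -16/7, 20/7)
  clear (3,1): R3 −= (2)R1 → (0, 0, -22/7, -36/7, -11/7)
pivot(2,2)=19/7: scale R2 → (0, 0, 1, -16/19, 20/19)
  clear (0,2): R0 −= (10/7)R2 → (1, 0, 0, 12/19, -53/19)
  clear (1,2): R1 −= (1/14)R2 → (0, 1, 0, 12/19, -15/19)
  clear (3,2): R3 −= (-22/7)R2 → (0, 0, 0, -148/19, 33/19)
pivot(3,3)=-148/19: scale R3 → (0, 0, 0, 1, -33/148)
  clear (0,3): R0 −= (12/19)R3 → (1, 0, 0, 0, -98/37)
  clear (1,3): R1 −= (12/19)R3 → (0, 1, 0, 0, -24/37)
  clear (2,3): R2 −= (-16/19)R3 → (0, 0, 1, 0, 32/37)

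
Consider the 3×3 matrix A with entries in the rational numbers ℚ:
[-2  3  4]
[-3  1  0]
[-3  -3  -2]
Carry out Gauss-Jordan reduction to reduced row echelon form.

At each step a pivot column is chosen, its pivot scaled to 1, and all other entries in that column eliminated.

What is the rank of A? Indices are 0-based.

[1] R0 /= -2  ⇒  (1, -3/2, -2)
     R1 -= -3·R0  ⇒  (0, -7/2, -6)
     R2 -= -3·R0  ⇒  (0, -15/2, -8)
[2] R1 /= -7/2  ⇒  (0, 1, 12/7)
     R0 -= -3/2·R1  ⇒  (1, 0, 4/7)
     R2 -= -15/2·R1  ⇒  (0, 0, 34/7)
[3] R2 /= 34/7  ⇒  (0, 0, 1)
     R0 -= 4/7·R2  ⇒  (1, 0, 0)
     R1 -= 12/7·R2  ⇒  (0, 1, 0)

rank = 3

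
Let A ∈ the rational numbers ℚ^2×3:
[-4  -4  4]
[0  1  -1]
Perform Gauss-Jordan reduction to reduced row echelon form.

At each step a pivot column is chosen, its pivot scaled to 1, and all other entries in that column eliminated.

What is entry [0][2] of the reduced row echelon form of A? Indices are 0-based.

M[0][2] = 0

pivot(0,0)=-4: scale R0 → (1, 1, -1)
pivot(1,1)=1: scale R1 → (0, 1, -1)
  clear (0,1): R0 −= (1)R1 → (1, 0, 0)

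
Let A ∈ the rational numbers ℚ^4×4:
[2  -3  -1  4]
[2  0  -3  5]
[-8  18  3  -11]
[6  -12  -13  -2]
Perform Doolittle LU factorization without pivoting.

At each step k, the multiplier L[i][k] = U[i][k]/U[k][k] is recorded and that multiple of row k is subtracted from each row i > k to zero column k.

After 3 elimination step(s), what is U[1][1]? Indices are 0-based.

Step 1: pivot at (0,0) is 2.
  row1 ← row1 − (1)·row0  ⇒  L[1][0]=1, U row1=(0, 3, -2, 1)
  row2 ← row2 − (-4)·row0  ⇒  L[2][0]=-4, U row2=(0, 6, -1, 5)
  row3 ← row3 − (3)·row0  ⇒  L[3][0]=3, U row3=(0, -3, -10, -14)
Step 2: pivot at (1,1) is 3.
  row2 ← row2 − (2)·row1  ⇒  L[2][1]=2, U row2=(0, 0, 3, 3)
  row3 ← row3 − (-1)·row1  ⇒  L[3][1]=-1, U row3=(0, 0, -12, -13)
Step 3: pivot at (2,2) is 3.
  row3 ← row3 − (-4)·row2  ⇒  L[3][2]=-4, U row3=(0, 0, 0, -1)

U[1][1] = 3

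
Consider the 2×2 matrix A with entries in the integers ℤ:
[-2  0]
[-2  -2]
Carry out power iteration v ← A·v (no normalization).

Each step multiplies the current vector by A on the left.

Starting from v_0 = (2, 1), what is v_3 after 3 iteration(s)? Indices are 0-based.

v_3 = (-16, -56)

v_0 = (2, 1).
v_1 = A·v_0 = (-4, -6).
v_2 = A·v_1 = (8, 20).
v_3 = A·v_2 = (-16, -56).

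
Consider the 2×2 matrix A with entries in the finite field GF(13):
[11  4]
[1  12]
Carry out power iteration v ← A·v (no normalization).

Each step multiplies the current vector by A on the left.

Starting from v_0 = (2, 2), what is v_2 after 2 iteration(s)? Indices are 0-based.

v_2 = (5, 4)

v_0 = (2, 2).
v_1 = A·v_0 = (4, 0).
v_2 = A·v_1 = (5, 4).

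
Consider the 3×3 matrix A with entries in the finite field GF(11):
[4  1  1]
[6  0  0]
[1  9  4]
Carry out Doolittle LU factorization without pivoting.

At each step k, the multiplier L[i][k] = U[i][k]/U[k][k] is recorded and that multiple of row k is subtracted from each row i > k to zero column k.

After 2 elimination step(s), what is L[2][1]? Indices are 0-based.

Step 1: pivot at (0,0) is 4.
  row1 ← row1 − (7)·row0  ⇒  L[1][0]=7, U row1=(0, 4, 4)
  row2 ← row2 − (3)·row0  ⇒  L[2][0]=3, U row2=(0, 6, 1)
Step 2: pivot at (1,1) is 4.
  row2 ← row2 − (7)·row1  ⇒  L[2][1]=7, U row2=(0, 0, 6)

L[2][1] = 7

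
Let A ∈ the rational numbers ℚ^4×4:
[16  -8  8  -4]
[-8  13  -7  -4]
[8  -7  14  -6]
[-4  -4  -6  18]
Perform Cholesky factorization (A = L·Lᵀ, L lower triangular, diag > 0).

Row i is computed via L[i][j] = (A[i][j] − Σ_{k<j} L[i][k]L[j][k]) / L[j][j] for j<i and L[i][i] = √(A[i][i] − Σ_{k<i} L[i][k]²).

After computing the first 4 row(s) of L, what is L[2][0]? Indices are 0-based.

L[2][0] = 2

Step 1: L[0][0] = √(16) = 4.
  L[1][0] = (-8) / L[0][0] = -2.
Step 2: L[1][1] = √(9) = 3.
  L[2][0] = (8) / L[0][0] = 2.
  L[2][1] = (-3) / L[1][1] = -1.
Step 3: L[2][2] = √(9) = 3.
  L[3][0] = (-4) / L[0][0] = -1.
  L[3][1] = (-6) / L[1][1] = -2.
  L[3][2] = (-6) / L[2][2] = -2.
Step 4: L[3][3] = √(9) = 3.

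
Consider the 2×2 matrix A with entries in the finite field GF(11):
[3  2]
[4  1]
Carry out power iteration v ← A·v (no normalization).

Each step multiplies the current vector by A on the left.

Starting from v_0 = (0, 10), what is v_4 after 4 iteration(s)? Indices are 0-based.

v_4 = (1, 0)

v_0 = (0, 10).
v_1 = A·v_0 = (9, 10).
v_2 = A·v_1 = (3, 2).
v_3 = A·v_2 = (2, 3).
v_4 = A·v_3 = (1, 0).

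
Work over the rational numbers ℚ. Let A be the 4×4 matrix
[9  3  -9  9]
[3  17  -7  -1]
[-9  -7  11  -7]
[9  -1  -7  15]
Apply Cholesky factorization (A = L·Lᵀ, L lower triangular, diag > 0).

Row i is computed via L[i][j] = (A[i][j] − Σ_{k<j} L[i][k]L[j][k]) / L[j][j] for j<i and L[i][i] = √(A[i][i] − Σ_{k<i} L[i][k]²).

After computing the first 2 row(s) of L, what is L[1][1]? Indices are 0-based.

Step 1: L[0][0] = √(9) = 3.
  L[1][0] = (3) / L[0][0] = 1.
Step 2: L[1][1] = √(16) = 4.

L[1][1] = 4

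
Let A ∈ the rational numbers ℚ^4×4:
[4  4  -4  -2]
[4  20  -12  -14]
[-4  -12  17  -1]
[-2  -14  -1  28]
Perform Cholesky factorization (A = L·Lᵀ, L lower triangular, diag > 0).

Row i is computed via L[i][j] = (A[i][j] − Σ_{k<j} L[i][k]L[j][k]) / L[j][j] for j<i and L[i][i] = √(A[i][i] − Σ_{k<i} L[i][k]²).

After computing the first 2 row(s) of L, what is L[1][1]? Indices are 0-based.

Step 1: L[0][0] = √(4) = 2.
  L[1][0] = (4) / L[0][0] = 2.
Step 2: L[1][1] = √(16) = 4.

L[1][1] = 4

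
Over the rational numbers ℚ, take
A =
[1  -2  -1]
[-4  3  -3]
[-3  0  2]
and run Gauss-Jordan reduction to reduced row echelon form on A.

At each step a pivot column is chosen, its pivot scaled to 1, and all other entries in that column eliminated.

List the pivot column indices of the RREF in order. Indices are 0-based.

pivot columns: 0, 1, 2

[1] R0 /= 1  ⇒  (1, -2, -1)
     R1 -= -4·R0  ⇒  (0, -5, -7)
     R2 -= -3·R0  ⇒  (0, -6, -1)
[2] R1 /= -5  ⇒  (0, 1, 7/5)
     R0 -= -2·R1  ⇒  (1, 0, 9/5)
     R2 -= -6·R1  ⇒  (0, 0, 37/5)
[3] R2 /= 37/5  ⇒  (0, 0, 1)
     R0 -= 9/5·R2  ⇒  (1, 0, 0)
     R1 -= 7/5·R2  ⇒  (0, 1, 0)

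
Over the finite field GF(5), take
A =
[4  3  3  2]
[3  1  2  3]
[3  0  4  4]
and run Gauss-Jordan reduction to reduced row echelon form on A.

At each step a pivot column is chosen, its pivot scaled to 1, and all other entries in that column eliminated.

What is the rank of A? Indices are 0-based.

step 1: normalize row 0 (÷4) = (1, 2, 2, 3)
  row 1: subtract 3×row0 = (0, 0, 1, 4)
  row 2: subtract 3×row0 = (0, 4, 3, 0)
step 2: exchange rows 1,2
step 2: normalize row 1 (÷4) = (0, 1, 2, 0)
  row 0: subtract 2×row1 = (1, 0, 3, 3)
step 3: normalize row 2 (÷1) = (0, 0, 1, 4)
  row 0: subtract 3×row2 = (1, 0, 0, 1)
  row 1: subtract 2×row2 = (0, 1, 0, 2)

rank = 3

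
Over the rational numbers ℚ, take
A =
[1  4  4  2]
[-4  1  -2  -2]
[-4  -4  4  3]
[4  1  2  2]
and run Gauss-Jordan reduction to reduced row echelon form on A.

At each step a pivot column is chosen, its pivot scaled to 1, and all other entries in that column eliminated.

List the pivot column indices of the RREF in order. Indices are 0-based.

pivot columns: 0, 1, 2, 3

[1] R0 /= 1  ⇒  (1, 4, 4, 2)
     R1 -= -4·R0  ⇒  (0, 17, 14, 6)
     R2 -= -4·R0  ⇒  (0, 12, 20, 11)
     R3 -= 4·R0  ⇒  (0, -15, -14, -6)
[2] R1 /= 17  ⇒  (0, 1, 14/17, 6/17)
     R0 -= 4·R1  ⇒  (1, 0, 12/17, 10/17)
     R2 -= 12·R1  ⇒  (0, 0, 172/17, 115/17)
     R3 -= -15·R1  ⇒  (0, 0, -28/17, -12/17)
[3] R2 /= 172/17  ⇒  (0, 0, 1, 115/172)
     R0 -= 12/17·R2  ⇒  (1, 0, 0, 5/43)
     R1 -= 14/17·R2  ⇒  (0, 1, 0, -17/86)
     R3 -= -28/17·R2  ⇒  (0, 0, 0, 17/43)
[4] R3 /= 17/43  ⇒  (0, 0, 0, 1)
     R0 -= 5/43·R3  ⇒  (1, 0, 0, 0)
     R1 -= -17/86·R3  ⇒  (0, 1, 0, 0)
     R2 -= 115/172·R3  ⇒  (0, 0, 1, 0)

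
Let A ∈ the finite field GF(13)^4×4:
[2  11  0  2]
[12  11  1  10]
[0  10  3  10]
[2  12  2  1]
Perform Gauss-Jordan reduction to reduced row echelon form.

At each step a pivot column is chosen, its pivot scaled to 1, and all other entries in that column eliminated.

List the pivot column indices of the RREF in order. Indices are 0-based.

pivot columns: 0, 1, 2, 3

step 1: normalize row 0 (÷2) = (1, 12, 0, 1)
  row 1: subtract 12×row0 = (0, 10, 1, 11)
  row 3: subtract 2×row0 = (0, 1, 2, 12)
step 2: normalize row 1 (÷10) = (0, 1, 4, 5)
  row 0: subtract 12×row1 = (1, 0, 4, 6)
  row 2: subtract 10×row1 = (0, 0, 2, 12)
  row 3: subtract 1×row1 = (0, 0, 11, 7)
step 3: normalize row 2 (÷2) = (0, 0, 1, 6)
  row 0: subtract 4×row2 = (1, 0, 0, 8)
  row 1: subtract 4×row2 = (0, 1, 0, 7)
  row 3: subtract 11×row2 = (0, 0, 0, 6)
step 4: normalize row 3 (÷6) = (0, 0, 0, 1)
  row 0: subtract 8×row3 = (1, 0, 0, 0)
  row 1: subtract 7×row3 = (0, 1, 0, 0)
  row 2: subtract 6×row3 = (0, 0, 1, 0)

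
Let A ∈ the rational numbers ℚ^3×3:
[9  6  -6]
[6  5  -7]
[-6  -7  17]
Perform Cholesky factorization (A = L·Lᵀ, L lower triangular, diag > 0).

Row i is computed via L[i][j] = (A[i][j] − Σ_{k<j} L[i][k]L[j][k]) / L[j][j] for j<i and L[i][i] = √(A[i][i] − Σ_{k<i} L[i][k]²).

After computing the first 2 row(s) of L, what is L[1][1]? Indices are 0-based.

Step 1: L[0][0] = √(9) = 3.
  L[1][0] = (6) / L[0][0] = 2.
Step 2: L[1][1] = √(1) = 1.

L[1][1] = 1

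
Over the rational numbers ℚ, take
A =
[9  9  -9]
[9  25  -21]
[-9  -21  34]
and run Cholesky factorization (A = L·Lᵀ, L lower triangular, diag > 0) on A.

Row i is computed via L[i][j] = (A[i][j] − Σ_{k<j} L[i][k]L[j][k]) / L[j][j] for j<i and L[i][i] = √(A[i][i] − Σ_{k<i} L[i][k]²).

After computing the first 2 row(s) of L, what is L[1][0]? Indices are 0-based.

L[1][0] = 3

Step 1: L[0][0] = √(9) = 3.
  L[1][0] = (9) / L[0][0] = 3.
Step 2: L[1][1] = √(16) = 4.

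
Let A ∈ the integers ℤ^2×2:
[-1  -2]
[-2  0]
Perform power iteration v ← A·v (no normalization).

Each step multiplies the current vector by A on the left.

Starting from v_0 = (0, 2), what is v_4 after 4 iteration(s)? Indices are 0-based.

v_0 = (0, 2).
v_1 = A·v_0 = (-4, 0).
v_2 = A·v_1 = (4, 8).
v_3 = A·v_2 = (-20, -8).
v_4 = A·v_3 = (36, 40).

v_4 = (36, 40)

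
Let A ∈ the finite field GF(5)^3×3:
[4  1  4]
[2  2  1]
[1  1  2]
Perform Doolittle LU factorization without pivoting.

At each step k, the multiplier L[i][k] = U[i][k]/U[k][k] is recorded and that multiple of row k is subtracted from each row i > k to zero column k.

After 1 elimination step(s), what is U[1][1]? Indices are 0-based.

[col 0] pivot 4
  R1 -= 3*R0 → (0, 4, 4)  (L[1][0] := 3)
  R2 -= 4*R0 → (0, 2, 1)  (L[2][0] := 4)

U[1][1] = 4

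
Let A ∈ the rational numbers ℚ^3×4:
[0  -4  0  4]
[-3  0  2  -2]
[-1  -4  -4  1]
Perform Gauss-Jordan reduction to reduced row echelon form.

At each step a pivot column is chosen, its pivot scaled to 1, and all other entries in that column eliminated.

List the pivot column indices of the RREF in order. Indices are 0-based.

pivot columns: 0, 1, 2

step 1: exchange rows 0,1
step 1: normalize row 0 (÷-3) = (1, 0, -2/3, 2/3)
  row 2: subtract -1×row0 = (0, -4, -14/3, 5/3)
step 2: normalize row 1 (÷-4) = (0, 1, 0, -1)
  row 2: subtract -4×row1 = (0, 0, -14/3, -7/3)
step 3: normalize row 2 (÷-14/3) = (0, 0, 1, 1/2)
  row 0: subtract -2/3×row2 = (1, 0, 0, 1)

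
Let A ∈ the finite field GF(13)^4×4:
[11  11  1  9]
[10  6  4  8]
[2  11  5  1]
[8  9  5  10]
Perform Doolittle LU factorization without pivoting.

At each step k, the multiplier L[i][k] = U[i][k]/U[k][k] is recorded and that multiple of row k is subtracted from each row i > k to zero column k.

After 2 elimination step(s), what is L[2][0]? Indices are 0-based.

[col 0] pivot 11
  R1 -= 8*R0 → (0, 9, 9, 1)  (L[1][0] := 8)
  R2 -= 12*R0 → (0, 9, 6, 10)  (L[2][0] := 12)
  R3 -= 9*R0 → (0, 1, 9, 7)  (L[3][0] := 9)
[col 1] pivot 9
  R2 -= 1*R1 → (0, 0, 10, 9)  (L[2][1] := 1)
  R3 -= 3*R1 → (0, 0, 8, 4)  (L[3][1] := 3)

L[2][0] = 12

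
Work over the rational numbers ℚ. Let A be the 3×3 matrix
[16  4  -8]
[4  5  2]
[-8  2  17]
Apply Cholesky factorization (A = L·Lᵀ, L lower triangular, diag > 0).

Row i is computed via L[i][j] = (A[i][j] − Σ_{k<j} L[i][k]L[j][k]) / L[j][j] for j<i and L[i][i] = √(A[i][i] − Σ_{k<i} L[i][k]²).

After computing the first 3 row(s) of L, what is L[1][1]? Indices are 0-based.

Step 1: L[0][0] = √(16) = 4.
  L[1][0] = (4) / L[0][0] = 1.
Step 2: L[1][1] = √(4) = 2.
  L[2][0] = (-8) / L[0][0] = -2.
  L[2][1] = (4) / L[1][1] = 2.
Step 3: L[2][2] = √(9) = 3.

L[1][1] = 2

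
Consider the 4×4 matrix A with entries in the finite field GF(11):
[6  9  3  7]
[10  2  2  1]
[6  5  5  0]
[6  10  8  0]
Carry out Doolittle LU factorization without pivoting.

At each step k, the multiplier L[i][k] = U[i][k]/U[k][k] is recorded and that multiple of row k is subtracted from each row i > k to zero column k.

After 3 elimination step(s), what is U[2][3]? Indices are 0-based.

U[2][3] = 7

Step 1: pivot at (0,0) is 6.
  row1 ← row1 − (9)·row0  ⇒  L[1][0]=9, U row1=(0, 9, 8, 4)
  row2 ← row2 − (1)·row0  ⇒  L[2][0]=1, U row2=(0, 7, 2, 4)
  row3 ← row3 − (1)·row0  ⇒  L[3][0]=1, U row3=(0, 1, 5, 4)
Step 2: pivot at (1,1) is 9.
  row2 ← row2 − (2)·row1  ⇒  L[2][1]=2, U row2=(0, 0, 8, 7)
  row3 ← row3 − (5)·row1  ⇒  L[3][1]=5, U row3=(0, 0, 9, 6)
Step 3: pivot at (2,2) is 8.
  row3 ← row3 − (8)·row2  ⇒  L[3][2]=8, U row3=(0, 0, 0, 5)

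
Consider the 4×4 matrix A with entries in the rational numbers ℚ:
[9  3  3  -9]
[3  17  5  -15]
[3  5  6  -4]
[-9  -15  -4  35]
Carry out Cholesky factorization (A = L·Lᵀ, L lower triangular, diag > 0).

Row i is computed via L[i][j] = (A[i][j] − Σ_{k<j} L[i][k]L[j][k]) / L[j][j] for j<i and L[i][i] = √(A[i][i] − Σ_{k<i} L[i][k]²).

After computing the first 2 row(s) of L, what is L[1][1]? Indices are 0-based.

L[1][1] = 4

Step 1: L[0][0] = √(9) = 3.
  L[1][0] = (3) / L[0][0] = 1.
Step 2: L[1][1] = √(16) = 4.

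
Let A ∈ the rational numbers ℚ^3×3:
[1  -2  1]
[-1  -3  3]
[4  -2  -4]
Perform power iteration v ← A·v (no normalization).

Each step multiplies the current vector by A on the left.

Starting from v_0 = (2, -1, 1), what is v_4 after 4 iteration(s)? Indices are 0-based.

v_4 = (131, 311, -192)

v_0 = (2, -1, 1).
v_1 = A·v_0 = (5, 4, 6).
v_2 = A·v_1 = (3, 1, -12).
v_3 = A·v_2 = (-11, -42, 58).
v_4 = A·v_3 = (131, 311, -192).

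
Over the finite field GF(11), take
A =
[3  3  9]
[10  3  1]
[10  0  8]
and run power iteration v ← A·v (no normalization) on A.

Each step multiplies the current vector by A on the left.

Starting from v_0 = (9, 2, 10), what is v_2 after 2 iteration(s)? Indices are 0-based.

v_2 = (6, 2, 5)

v_0 = (9, 2, 10).
v_1 = A·v_0 = (2, 7, 5).
v_2 = A·v_1 = (6, 2, 5).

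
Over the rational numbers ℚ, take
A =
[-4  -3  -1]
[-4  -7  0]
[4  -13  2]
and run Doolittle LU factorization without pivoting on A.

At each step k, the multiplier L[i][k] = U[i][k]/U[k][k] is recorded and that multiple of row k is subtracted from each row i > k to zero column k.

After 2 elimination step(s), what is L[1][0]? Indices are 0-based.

Step 1: pivot at (0,0) is -4.
  row1 ← row1 − (1)·row0  ⇒  L[1][0]=1, U row1=(0, -4, 1)
  row2 ← row2 − (-1)·row0  ⇒  L[2][0]=-1, U row2=(0, -16, 1)
Step 2: pivot at (1,1) is -4.
  row2 ← row2 − (4)·row1  ⇒  L[2][1]=4, U row2=(0, 0, -3)

L[1][0] = 1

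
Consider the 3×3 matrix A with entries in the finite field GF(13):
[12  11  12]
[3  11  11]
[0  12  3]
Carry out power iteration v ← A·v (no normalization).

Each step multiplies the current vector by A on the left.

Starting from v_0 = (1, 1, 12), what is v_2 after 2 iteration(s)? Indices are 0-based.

v_0 = (1, 1, 12).
v_1 = A·v_0 = (11, 3, 9).
v_2 = A·v_1 = (0, 9, 11).

v_2 = (0, 9, 11)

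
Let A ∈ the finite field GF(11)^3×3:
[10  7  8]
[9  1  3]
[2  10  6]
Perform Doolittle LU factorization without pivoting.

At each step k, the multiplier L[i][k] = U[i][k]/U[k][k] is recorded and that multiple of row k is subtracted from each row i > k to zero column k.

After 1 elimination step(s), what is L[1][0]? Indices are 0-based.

[col 0] pivot 10
  R1 -= 2*R0 → (0, 9, 9)  (L[1][0] := 2)
  R2 -= 9*R0 → (0, 2, 0)  (L[2][0] := 9)

L[1][0] = 2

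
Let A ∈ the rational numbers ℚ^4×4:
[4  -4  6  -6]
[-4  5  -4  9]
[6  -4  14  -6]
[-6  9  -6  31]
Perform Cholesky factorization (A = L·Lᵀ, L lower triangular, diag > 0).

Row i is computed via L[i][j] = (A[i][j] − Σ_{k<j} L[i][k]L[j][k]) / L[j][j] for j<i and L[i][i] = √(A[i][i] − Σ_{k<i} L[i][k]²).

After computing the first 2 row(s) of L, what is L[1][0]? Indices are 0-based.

L[1][0] = -2

Step 1: L[0][0] = √(4) = 2.
  L[1][0] = (-4) / L[0][0] = -2.
Step 2: L[1][1] = √(1) = 1.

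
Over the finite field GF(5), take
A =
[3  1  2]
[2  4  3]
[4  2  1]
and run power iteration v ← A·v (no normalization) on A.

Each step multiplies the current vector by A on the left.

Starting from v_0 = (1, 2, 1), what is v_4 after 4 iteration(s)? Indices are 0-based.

v_0 = (1, 2, 1).
v_1 = A·v_0 = (2, 3, 4).
v_2 = A·v_1 = (2, 3, 3).
v_3 = A·v_2 = (0, 0, 2).
v_4 = A·v_3 = (4, 1, 2).

v_4 = (4, 1, 2)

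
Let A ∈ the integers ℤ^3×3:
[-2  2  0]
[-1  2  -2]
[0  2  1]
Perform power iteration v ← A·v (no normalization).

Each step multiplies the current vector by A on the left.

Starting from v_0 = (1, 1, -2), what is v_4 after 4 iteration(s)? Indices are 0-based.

v_0 = (1, 1, -2).
v_1 = A·v_0 = (0, 5, 0).
v_2 = A·v_1 = (10, 10, 10).
v_3 = A·v_2 = (0, -10, 30).
v_4 = A·v_3 = (-20, -80, 10).

v_4 = (-20, -80, 10)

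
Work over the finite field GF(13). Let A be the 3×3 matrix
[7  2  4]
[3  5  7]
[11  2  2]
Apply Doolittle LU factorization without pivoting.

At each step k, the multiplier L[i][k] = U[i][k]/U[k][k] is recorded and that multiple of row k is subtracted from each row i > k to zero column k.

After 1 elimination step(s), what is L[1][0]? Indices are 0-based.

k=0: U[0][0]=7
  eliminate (1,0): mult=6, new row 1: (0, 6, 9); set L[1][0]=6
  eliminate (2,0): mult=9, new row 2: (0, 10, 5); set L[2][0]=9

L[1][0] = 6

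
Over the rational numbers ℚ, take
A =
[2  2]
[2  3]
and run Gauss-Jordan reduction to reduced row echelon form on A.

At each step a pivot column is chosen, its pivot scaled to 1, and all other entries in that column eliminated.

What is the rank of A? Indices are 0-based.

rank = 2

step 1: normalize row 0 (÷2) = (1, 1)
  row 1: subtract 2×row0 = (0, 1)
step 2: normalize row 1 (÷1) = (0, 1)
  row 0: subtract 1×row1 = (1, 0)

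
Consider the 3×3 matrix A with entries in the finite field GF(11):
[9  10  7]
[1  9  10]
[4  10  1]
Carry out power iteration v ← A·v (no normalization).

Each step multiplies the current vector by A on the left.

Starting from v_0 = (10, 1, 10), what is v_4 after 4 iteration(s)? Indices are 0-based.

v_4 = (3, 5, 3)

v_0 = (10, 1, 10).
v_1 = A·v_0 = (5, 9, 5).
v_2 = A·v_1 = (5, 4, 5).
v_3 = A·v_2 = (10, 3, 10).
v_4 = A·v_3 = (3, 5, 3).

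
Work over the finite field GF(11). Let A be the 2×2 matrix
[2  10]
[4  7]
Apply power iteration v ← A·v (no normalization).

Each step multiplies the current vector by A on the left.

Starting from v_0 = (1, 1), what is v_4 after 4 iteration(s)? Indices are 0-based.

v_0 = (1, 1).
v_1 = A·v_0 = (1, 0).
v_2 = A·v_1 = (2, 4).
v_3 = A·v_2 = (0, 3).
v_4 = A·v_3 = (8, 10).

v_4 = (8, 10)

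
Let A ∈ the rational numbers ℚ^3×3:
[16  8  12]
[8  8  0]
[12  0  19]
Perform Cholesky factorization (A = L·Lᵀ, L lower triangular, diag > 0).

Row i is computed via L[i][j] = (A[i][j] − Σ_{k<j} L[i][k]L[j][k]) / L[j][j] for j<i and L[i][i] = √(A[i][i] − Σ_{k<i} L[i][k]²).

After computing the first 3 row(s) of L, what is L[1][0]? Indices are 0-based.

L[1][0] = 2

Step 1: L[0][0] = √(16) = 4.
  L[1][0] = (8) / L[0][0] = 2.
Step 2: L[1][1] = √(4) = 2.
  L[2][0] = (12) / L[0][0] = 3.
  L[2][1] = (-6) / L[1][1] = -3.
Step 3: L[2][2] = √(1) = 1.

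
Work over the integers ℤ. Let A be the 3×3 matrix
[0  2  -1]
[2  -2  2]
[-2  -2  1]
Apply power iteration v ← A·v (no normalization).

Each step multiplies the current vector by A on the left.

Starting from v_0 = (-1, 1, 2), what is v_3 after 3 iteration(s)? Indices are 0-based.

v_3 = (6, -8, -2)

v_0 = (-1, 1, 2).
v_1 = A·v_0 = (0, 0, 2).
v_2 = A·v_1 = (-2, 4, 2).
v_3 = A·v_2 = (6, -8, -2).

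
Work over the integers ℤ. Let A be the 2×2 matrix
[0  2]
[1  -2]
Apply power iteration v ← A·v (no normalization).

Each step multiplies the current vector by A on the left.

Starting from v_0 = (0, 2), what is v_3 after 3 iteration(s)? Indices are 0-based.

v_0 = (0, 2).
v_1 = A·v_0 = (4, -4).
v_2 = A·v_1 = (-8, 12).
v_3 = A·v_2 = (24, -32).

v_3 = (24, -32)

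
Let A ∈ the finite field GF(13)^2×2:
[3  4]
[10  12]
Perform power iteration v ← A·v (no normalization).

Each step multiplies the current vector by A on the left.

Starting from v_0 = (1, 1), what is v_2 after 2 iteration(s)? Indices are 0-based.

v_0 = (1, 1).
v_1 = A·v_0 = (7, 9).
v_2 = A·v_1 = (5, 9).

v_2 = (5, 9)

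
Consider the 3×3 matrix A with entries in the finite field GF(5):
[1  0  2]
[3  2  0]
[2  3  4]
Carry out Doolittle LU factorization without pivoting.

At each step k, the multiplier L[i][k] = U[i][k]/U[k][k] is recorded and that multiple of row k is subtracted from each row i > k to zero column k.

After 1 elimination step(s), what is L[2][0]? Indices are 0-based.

L[2][0] = 2

k=0: U[0][0]=1
  eliminate (1,0): mult=3, new row 1: (0, 2, 4); set L[1][0]=3
  eliminate (2,0): mult=2, new row 2: (0, 3, 0); set L[2][0]=2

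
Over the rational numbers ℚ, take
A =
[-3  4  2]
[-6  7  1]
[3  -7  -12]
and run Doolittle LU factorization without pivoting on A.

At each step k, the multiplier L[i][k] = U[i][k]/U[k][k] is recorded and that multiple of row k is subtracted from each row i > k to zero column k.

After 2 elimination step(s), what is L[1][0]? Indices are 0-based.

L[1][0] = 2

Step 1: pivot at (0,0) is -3.
  row1 ← row1 − (2)·row0  ⇒  L[1][0]=2, U row1=(0, -1, -3)
  row2 ← row2 − (-1)·row0  ⇒  L[2][0]=-1, U row2=(0, -3, -10)
Step 2: pivot at (1,1) is -1.
  row2 ← row2 − (3)·row1  ⇒  L[2][1]=3, U row2=(0, 0, -1)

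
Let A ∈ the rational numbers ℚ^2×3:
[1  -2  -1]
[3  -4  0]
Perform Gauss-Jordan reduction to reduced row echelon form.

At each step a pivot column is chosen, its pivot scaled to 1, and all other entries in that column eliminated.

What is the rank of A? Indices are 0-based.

rank = 2

[1] R0 /= 1  ⇒  (1, -2, -1)
     R1 -= 3·R0  ⇒  (0, 2, 3)
[2] R1 /= 2  ⇒  (0, 1, 3/2)
     R0 -= -2·R1  ⇒  (1, 0, 2)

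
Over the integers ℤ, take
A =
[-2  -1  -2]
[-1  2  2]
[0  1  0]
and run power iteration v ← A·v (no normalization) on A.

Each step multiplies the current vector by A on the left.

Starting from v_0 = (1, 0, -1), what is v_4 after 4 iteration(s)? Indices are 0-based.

v_4 = (21, -60, -21)

v_0 = (1, 0, -1).
v_1 = A·v_0 = (0, -3, 0).
v_2 = A·v_1 = (3, -6, -3).
v_3 = A·v_2 = (6, -21, -6).
v_4 = A·v_3 = (21, -60, -21).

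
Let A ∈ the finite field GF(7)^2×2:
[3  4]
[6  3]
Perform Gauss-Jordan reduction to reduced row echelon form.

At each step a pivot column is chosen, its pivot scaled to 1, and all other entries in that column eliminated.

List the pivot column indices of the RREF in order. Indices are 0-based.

pivot columns: 0, 1

step 1: normalize row 0 (÷3) = (1, 6)
  row 1: subtract 6×row0 = (0, 2)
step 2: normalize row 1 (÷2) = (0, 1)
  row 0: subtract 6×row1 = (1, 0)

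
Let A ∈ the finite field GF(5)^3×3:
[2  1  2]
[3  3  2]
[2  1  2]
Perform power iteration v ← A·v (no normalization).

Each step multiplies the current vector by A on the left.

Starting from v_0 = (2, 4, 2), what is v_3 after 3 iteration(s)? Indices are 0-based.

v_0 = (2, 4, 2).
v_1 = A·v_0 = (2, 2, 2).
v_2 = A·v_1 = (0, 1, 0).
v_3 = A·v_2 = (1, 3, 1).

v_3 = (1, 3, 1)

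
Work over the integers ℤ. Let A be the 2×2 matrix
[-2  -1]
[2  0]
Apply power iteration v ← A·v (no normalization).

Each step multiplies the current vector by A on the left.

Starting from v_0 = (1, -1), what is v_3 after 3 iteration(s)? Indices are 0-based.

v_3 = (2, 0)

v_0 = (1, -1).
v_1 = A·v_0 = (-1, 2).
v_2 = A·v_1 = (0, -2).
v_3 = A·v_2 = (2, 0).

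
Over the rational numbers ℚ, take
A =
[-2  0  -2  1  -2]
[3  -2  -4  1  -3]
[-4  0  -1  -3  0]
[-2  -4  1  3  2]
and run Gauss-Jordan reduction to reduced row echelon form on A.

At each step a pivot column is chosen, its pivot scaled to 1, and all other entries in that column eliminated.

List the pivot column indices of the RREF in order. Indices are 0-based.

pivot columns: 0, 1, 2, 3

step 1: normalize row 0 (÷-2) = (1, 0, 1, -1/2, 1)
  row 1: subtract 3×row0 = (0, -2, -7, 5/2, -6)
  row 2: subtract -4×row0 = (0, 0, 3, -5, 4)
  row 3: subtract -2×row0 = (0, -4, 3, 2, 4)
step 2: normalize row 1 (÷-2) = (0, 1, 7/2, -5/4, 3)
  row 3: subtract -4×row1 = (0, 0, 17, -3, 16)
step 3: normalize row 2 (÷3) = (0, 0, 1, -5/3, 4/3)
  row 0: subtract 1×row2 = (1, 0, 0, 7/6, -1/3)
  row 1: subtract 7/2×row2 = (0, 1, 0, 55/12, -5/3)
  row 3: subtract 17×row2 = (0, 0, 0, 76/3, -20/3)
step 4: normalize row 3 (÷76/3) = (0, 0, 0, 1, -5/19)
  row 0: subtract 7/6×row3 = (1, 0, 0, 0, -1/38)
  row 1: subtract 55/12×row3 = (0, 1, 0, 0, -35/76)
  row 2: subtract -5/3×row3 = (0, 0, 1, 0, 17/19)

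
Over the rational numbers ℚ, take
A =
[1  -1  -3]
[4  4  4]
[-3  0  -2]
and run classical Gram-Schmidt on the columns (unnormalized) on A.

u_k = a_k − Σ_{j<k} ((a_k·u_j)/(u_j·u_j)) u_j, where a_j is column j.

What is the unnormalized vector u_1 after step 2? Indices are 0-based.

Step 1: u_0 = a_0 = (1, 4, -3).
Step 2: u_1 = a_1 − (15/26)·u_0 = (-41/26, 22/13, 45/26).

u_1 = (-41/26, 22/13, 45/26)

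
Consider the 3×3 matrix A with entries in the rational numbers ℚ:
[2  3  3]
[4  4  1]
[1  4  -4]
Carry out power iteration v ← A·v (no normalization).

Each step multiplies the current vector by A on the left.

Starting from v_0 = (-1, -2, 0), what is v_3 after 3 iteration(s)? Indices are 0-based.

v_0 = (-1, -2, 0).
v_1 = A·v_0 = (-8, -12, -9).
v_2 = A·v_1 = (-79, -89, -20).
v_3 = A·v_2 = (-485, -692, -355).

v_3 = (-485, -692, -355)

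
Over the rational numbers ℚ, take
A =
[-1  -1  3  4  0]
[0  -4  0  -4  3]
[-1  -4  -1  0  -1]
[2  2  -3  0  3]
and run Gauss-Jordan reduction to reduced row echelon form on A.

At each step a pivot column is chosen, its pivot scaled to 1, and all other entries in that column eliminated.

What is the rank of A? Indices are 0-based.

step 1: normalize row 0 (÷-1) = (1, 1, -3, -4, 0)
  row 2: subtract -1×row0 = (0, -3, -4, -4, -1)
  row 3: subtract 2×row0 = (0, 0, 3, 8, 3)
step 2: normalize row 1 (÷-4) = (0, 1, 0, 1, -3/4)
  row 0: subtract 1×row1 = (1, 0, -3, -5, 3/4)
  row 2: subtract -3×row1 = (0, 0, -4, -1, -13/4)
step 3: normalize row 2 (÷-4) = (0, 0, 1, 1/4, 13/16)
  row 0: subtract -3×row2 = (1, 0, 0, -17/4, 51/16)
  row 3: subtract 3×row2 = (0, 0, 0, 29/4, 9/16)
step 4: normalize row 3 (÷29/4) = (0, 0, 0, 1, 9/116)
  row 0: subtract -17/4×row3 = (1, 0, 0, 0, 102/29)
  row 1: subtract 1×row3 = (0, 1, 0, 0, -24/29)
  row 2: subtract 1/4×row3 = (0, 0, 1, 0, 23/29)

rank = 4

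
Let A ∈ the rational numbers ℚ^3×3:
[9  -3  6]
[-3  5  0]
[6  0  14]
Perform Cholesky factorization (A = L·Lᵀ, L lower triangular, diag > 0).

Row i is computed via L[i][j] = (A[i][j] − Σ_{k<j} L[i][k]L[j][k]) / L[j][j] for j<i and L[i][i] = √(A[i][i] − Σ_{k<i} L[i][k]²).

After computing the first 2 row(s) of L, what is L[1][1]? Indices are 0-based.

L[1][1] = 2

Step 1: L[0][0] = √(9) = 3.
  L[1][0] = (-3) / L[0][0] = -1.
Step 2: L[1][1] = √(4) = 2.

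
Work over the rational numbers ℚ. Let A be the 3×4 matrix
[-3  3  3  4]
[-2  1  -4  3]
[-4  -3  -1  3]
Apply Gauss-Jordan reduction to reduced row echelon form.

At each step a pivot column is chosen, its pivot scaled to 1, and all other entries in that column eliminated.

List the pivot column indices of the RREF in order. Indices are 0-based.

pivot columns: 0, 1, 2

step 1: normalize row 0 (÷-3) = (1, -1, -1, -4/3)
  row 1: subtract -2×row0 = (0, -1, -6, 1/3)
  row 2: subtract -4×row0 = (0, -7, -5, -7/3)
step 2: normalize row 1 (÷-1) = (0, 1, 6, -1/3)
  row 0: subtract -1×row1 = (1, 0, 5, -5/3)
  row 2: subtract -7×row1 = (0, 0, 37, -14/3)
step 3: normalize row 2 (÷37) = (0, 0, 1, -14/111)
  row 0: subtract 5×row2 = (1, 0, 0, -115/111)
  row 1: subtract 6×row2 = (0, 1, 0, 47/111)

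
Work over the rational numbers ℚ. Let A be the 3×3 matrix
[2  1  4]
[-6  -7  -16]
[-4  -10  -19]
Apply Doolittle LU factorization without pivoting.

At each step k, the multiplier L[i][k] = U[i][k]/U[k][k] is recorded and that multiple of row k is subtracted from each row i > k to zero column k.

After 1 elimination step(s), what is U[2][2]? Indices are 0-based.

Step 1: pivot at (0,0) is 2.
  row1 ← row1 − (-3)·row0  ⇒  L[1][0]=-3, U row1=(0, -4, -4)
  row2 ← row2 − (-2)·row0  ⇒  L[2][0]=-2, U row2=(0, -8, -11)

U[2][2] = -11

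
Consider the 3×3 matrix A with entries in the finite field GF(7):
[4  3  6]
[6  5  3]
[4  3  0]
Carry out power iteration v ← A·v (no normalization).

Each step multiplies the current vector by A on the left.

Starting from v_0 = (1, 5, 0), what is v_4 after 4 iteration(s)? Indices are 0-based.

v_4 = (2, 2, 5)

v_0 = (1, 5, 0).
v_1 = A·v_0 = (5, 3, 5).
v_2 = A·v_1 = (3, 4, 1).
v_3 = A·v_2 = (2, 6, 3).
v_4 = A·v_3 = (2, 2, 5).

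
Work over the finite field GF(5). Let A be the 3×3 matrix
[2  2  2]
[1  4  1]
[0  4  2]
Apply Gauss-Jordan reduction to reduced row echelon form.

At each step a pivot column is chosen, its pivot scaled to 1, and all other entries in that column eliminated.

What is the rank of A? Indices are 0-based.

rank = 3

pivot(0,0)=2: scale R0 → (1, 1, 1)
  clear (1,0): R1 −= (1)R0 → (0, 3, 0)
pivot(1,1)=3: scale R1 → (0, 1, 0)
  clear (0,1): R0 −= (1)R1 → (1, 0, 1)
  clear (2,1): R2 −= (4)R1 → (0, 0, 2)
pivot(2,2)=2: scale R2 → (0, 0, 1)
  clear (0,2): R0 −= (1)R2 → (1, 0, 0)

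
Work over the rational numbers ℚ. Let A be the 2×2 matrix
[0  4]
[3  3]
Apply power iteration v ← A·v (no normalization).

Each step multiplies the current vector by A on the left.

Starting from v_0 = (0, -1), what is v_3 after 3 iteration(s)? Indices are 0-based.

v_3 = (-84, -99)

v_0 = (0, -1).
v_1 = A·v_0 = (-4, -3).
v_2 = A·v_1 = (-12, -21).
v_3 = A·v_2 = (-84, -99).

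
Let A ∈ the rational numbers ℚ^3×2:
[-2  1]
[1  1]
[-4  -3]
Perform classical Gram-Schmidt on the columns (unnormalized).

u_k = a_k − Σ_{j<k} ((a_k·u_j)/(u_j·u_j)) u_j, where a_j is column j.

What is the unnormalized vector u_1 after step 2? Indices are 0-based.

u_1 = (43/21, 10/21, -19/21)

Step 1: u_0 = a_0 = (-2, 1, -4).
Step 2: u_1 = a_1 − (11/21)·u_0 = (43/21, 10/21, -19/21).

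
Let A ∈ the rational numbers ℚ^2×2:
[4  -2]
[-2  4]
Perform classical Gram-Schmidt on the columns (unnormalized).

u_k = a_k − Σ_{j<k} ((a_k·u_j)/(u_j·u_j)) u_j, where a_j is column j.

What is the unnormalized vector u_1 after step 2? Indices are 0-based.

Step 1: u_0 = a_0 = (4, -2).
Step 2: u_1 = a_1 − (-4/5)·u_0 = (6/5, 12/5).

u_1 = (6/5, 12/5)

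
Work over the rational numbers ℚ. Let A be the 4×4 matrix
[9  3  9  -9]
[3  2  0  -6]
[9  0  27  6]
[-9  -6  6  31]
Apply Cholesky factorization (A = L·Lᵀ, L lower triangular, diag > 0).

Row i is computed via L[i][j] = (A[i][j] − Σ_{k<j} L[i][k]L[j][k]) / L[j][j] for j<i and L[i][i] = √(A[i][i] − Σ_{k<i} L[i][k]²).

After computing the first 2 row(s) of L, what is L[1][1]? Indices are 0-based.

Step 1: L[0][0] = √(9) = 3.
  L[1][0] = (3) / L[0][0] = 1.
Step 2: L[1][1] = √(1) = 1.

L[1][1] = 1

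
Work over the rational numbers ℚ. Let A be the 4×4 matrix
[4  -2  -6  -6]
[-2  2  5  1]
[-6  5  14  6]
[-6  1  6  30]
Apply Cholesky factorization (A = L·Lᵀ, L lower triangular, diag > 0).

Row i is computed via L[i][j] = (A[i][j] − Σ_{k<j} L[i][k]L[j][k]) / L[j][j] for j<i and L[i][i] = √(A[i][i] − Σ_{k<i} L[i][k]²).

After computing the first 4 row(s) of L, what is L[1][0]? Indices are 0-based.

Step 1: L[0][0] = √(4) = 2.
  L[1][0] = (-2) / L[0][0] = -1.
Step 2: L[1][1] = √(1) = 1.
  L[2][0] = (-6) / L[0][0] = -3.
  L[2][1] = (2) / L[1][1] = 2.
Step 3: L[2][2] = √(1) = 1.
  L[3][0] = (-6) / L[0][0] = -3.
  L[3][1] = (-2) / L[1][1] = -2.
  L[3][2] = (1) / L[2][2] = 1.
Step 4: L[3][3] = √(16) = 4.

L[1][0] = -1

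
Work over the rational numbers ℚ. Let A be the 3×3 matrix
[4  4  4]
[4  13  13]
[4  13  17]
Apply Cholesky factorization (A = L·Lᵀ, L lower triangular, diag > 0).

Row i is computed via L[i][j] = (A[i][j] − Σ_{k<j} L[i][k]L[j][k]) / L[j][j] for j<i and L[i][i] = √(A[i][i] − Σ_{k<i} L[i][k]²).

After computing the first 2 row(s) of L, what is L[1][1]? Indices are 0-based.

Step 1: L[0][0] = √(4) = 2.
  L[1][0] = (4) / L[0][0] = 2.
Step 2: L[1][1] = √(9) = 3.

L[1][1] = 3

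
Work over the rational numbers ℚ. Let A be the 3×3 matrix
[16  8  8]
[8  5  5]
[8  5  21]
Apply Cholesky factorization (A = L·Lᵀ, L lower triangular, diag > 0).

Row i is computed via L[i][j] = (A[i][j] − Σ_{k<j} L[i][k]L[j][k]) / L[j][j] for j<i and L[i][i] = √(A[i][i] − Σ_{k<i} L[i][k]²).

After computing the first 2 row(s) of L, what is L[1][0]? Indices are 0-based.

L[1][0] = 2

Step 1: L[0][0] = √(16) = 4.
  L[1][0] = (8) / L[0][0] = 2.
Step 2: L[1][1] = √(1) = 1.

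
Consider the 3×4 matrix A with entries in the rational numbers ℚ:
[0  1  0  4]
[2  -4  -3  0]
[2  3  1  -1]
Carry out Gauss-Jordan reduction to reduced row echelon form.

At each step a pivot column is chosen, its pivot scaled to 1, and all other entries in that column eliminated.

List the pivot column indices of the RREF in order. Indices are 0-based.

pivot columns: 0, 1, 2

[1] R0 <-> R1
[1] R0 /= 2  ⇒  (1, -2, -3/2, 0)
     R2 -= 2·R0  ⇒  (0, 7, 4, -1)
[2] R1 /= 1  ⇒  (0, 1, 0, 4)
     R0 -= -2·R1  ⇒  (1, 0, -3/2, 8)
     R2 -= 7·R1  ⇒  (0, 0, 4, -29)
[3] R2 /= 4  ⇒  (0, 0, 1, -29/4)
     R0 -= -3/2·R2  ⇒  (1, 0, 0, -23/8)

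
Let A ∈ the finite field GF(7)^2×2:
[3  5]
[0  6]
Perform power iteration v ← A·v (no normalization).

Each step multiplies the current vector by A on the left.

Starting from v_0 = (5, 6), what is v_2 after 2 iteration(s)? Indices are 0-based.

v_2 = (0, 6)

v_0 = (5, 6).
v_1 = A·v_0 = (3, 1).
v_2 = A·v_1 = (0, 6).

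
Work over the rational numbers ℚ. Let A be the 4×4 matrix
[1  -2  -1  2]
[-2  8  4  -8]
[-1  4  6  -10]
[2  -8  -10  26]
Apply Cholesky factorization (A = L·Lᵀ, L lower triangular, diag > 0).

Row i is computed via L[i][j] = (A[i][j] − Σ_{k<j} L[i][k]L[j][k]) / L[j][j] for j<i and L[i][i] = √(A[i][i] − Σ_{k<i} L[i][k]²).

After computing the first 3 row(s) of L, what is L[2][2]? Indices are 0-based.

L[2][2] = 2

Step 1: L[0][0] = √(1) = 1.
  L[1][0] = (-2) / L[0][0] = -2.
Step 2: L[1][1] = √(4) = 2.
  L[2][0] = (-1) / L[0][0] = -1.
  L[2][1] = (2) / L[1][1] = 1.
Step 3: L[2][2] = √(4) = 2.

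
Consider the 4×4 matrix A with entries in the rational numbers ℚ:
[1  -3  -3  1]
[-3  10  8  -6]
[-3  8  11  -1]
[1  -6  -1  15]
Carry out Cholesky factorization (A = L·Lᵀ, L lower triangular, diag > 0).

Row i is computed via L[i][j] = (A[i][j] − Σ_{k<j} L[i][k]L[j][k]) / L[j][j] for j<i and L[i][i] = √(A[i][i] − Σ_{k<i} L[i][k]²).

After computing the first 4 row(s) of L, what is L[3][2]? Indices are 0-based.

Step 1: L[0][0] = √(1) = 1.
  L[1][0] = (-3) / L[0][0] = -3.
Step 2: L[1][1] = √(1) = 1.
  L[2][0] = (-3) / L[0][0] = -3.
  L[2][1] = (-1) / L[1][1] = -1.
Step 3: L[2][2] = √(1) = 1.
  L[3][0] = (1) / L[0][0] = 1.
  L[3][1] = (-3) / L[1][1] = -3.
  L[3][2] = (-1) / L[2][2] = -1.
Step 4: L[3][3] = √(4) = 2.

L[3][2] = -1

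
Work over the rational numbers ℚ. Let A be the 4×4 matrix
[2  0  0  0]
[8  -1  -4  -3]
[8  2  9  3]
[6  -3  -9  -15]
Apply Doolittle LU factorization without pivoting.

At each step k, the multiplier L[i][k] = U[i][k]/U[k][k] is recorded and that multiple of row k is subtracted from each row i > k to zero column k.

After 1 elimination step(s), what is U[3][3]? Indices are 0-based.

U[3][3] = -15

k=0: U[0][0]=2
  eliminate (1,0): mult=4, new row 1: (0, -1, -4, -3); set L[1][0]=4
  eliminate (2,0): mult=4, new row 2: (0, 2, 9, 3); set L[2][0]=4
  eliminate (3,0): mult=3, new row 3: (0, -3, -9, -15); set L[3][0]=3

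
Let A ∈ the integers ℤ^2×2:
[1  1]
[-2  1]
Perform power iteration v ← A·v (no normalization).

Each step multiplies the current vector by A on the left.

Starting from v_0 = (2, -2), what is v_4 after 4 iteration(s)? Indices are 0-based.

v_0 = (2, -2).
v_1 = A·v_0 = (0, -6).
v_2 = A·v_1 = (-6, -6).
v_3 = A·v_2 = (-12, 6).
v_4 = A·v_3 = (-6, 30).

v_4 = (-6, 30)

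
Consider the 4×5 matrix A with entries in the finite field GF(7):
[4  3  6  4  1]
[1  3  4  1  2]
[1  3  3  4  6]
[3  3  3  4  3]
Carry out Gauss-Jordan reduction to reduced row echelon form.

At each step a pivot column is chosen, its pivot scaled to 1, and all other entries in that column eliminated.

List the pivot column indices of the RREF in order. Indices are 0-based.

pivot columns: 0, 1, 2, 3

step 1: normalize row 0 (÷4) = (1, 6, 5, 1, 2)
  row 1: subtract 1×row0 = (0, 4, 6, 0, 0)
  row 2: subtract 1×row0 = (0, 4, 5, 3, 4)
  row 3: subtract 3×row0 = (0, 6, 2, 1, 4)
step 2: normalize row 1 (÷4) = (0, 1, 5, 0, 0)
  row 0: subtract 6×row1 = (1, 0, 3, 1, 2)
  row 2: subtract 4×row1 = (0, 0, 6, 3, 4)
  row 3: subtract 6×row1 = (0, 0, 0, 1, 4)
step 3: normalize row 2 (÷6) = (0, 0, 1, 4, 3)
  row 0: subtract 3×row2 = (1, 0, 0, 3, 0)
  row 1: subtract 5×row2 = (0, 1, 0, 1, 6)
step 4: normalize row 3 (÷1) = (0, 0, 0, 1, 4)
  row 0: subtract 3×row3 = (1, 0, 0, 0, 2)
  row 1: subtract 1×row3 = (0, 1, 0, 0, 2)
  row 2: subtract 4×row3 = (0, 0, 1, 0, 1)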